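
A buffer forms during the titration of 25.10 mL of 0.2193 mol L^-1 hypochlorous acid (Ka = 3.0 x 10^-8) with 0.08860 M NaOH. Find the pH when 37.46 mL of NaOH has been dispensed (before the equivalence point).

Initial n(HClO) = 0.2193 x 0.02510 = 0.005504 mol.
n(NaOH) added = 0.08860 x 0.03746 = 0.003319 mol, converting that many moles of HClO to ClO-.
Remaining n(HClO) = 0.002185 mol; n(ClO-) = 0.003319 mol.
By Henderson-Hasselbalch, pH = pKa + log([A^-]/[HA]) = 7.52 + log(0.003319/0.002185) = 7.52 + (+0.18) = 7.70.

7.70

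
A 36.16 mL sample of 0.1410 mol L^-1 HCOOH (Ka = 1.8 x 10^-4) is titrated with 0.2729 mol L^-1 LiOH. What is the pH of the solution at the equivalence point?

8.36

n(HCOOH) = 0.1410 x 0.03616 = 0.005099 mol; V(LiOH) at equivalence = 0.005099/0.2729 = 0.01868 L.
At equivalence all the acid is converted to HCOO-; total volume = 0.03616 + 0.01868 = 0.05484 L, so [HCOO-] = 0.005099/0.05484 = 0.09297 M.
Kb = Kw/Ka = 1.0e-14 / 1.8 x 10^-4 = 5.56e-11.
[OH^-] = sqrt(Kb x [HCOO-]) = sqrt(5.56e-11 x 0.09297) = 2.27e-6 M.
pOH = 5.64, so pH = 14.00 - 5.64 = 8.36.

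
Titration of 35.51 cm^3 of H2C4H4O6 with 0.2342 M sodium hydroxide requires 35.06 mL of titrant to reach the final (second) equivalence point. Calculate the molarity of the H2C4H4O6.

n(NaOH) = 0.2342 x 0.03506 = 0.008211 mol.
At the final (second) equivalence point, 2 mol OH^- react per mol H2C4H4O6, so n(H2C4H4O6) = 0.008211 / 2 = 0.004106 mol.
[H2C4H4O6] = 0.004106 / 0.03551 L = 0.116 M.

0.116 M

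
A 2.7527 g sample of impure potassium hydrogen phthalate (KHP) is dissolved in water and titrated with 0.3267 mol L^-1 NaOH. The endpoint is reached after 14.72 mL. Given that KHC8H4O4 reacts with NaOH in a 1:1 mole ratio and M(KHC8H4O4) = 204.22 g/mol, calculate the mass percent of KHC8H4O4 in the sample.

35.7%

n(NaOH) = 0.3267 x 0.01472 = 0.004809 mol.
n(KHC8H4O4) = 0.004809 / 1 = 0.004809 mol.
mass of KHC8H4O4 = 0.004809 x 204.22 = 0.9821 g.
% purity = 0.9821 / 2.7527 x 100 = 35.7%.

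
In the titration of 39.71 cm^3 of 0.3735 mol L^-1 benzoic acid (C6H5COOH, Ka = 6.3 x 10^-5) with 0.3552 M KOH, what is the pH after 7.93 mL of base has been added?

3.57

Initial n(C6H5COOH) = 0.3735 x 0.03971 = 0.01483 mol.
n(KOH) added = 0.3552 x 0.007930 = 0.002817 mol, converting that many moles of C6H5COOH to C6H5COO-.
Remaining n(C6H5COOH) = 0.01201 mol; n(C6H5COO-) = 0.002817 mol.
By Henderson-Hasselbalch, pH = pKa + log([A^-]/[HA]) = 4.20 + log(0.002817/0.01201) = 4.20 + (-0.63) = 3.57.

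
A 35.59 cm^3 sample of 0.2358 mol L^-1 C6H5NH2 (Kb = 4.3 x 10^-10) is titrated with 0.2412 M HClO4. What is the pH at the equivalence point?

n(C6H5NH2) = 0.2358 x 0.03559 = 0.008392 mol; V(HClO4) at equivalence = 0.008392/0.2412 = 0.03479 L.
At equivalence the base is fully converted to C6H5NH3+; total volume = 0.07038 L, so [C6H5NH3+] = 0.008392/0.07038 = 0.1192 M.
Ka(C6H5NH3+) = Kw/Kb = 1.0e-14 / 4.3 x 10^-10 = 2.33e-5.
[H^+] = sqrt(Ka x [C6H5NH3+]) = sqrt(2.33e-5 x 0.1192) = 0.00167 M.
pH = -log(0.00167) = 2.78.

2.78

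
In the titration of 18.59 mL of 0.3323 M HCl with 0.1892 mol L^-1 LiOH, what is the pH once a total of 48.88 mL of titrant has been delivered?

n(acid) = 0.3323 x 0.01859 = 0.006177 mol; n(LiOH) added = 0.1892 x 0.04888 = 0.009248 mol.
Base is in excess by 0.009248 - 0.006177 = 0.003071 mol in a total volume of 0.06747 L.
[OH^-] = 0.003071/0.06747 = 0.04551 M, so pOH = 1.34 and pH = 14.00 - 1.34 = 12.66.

12.66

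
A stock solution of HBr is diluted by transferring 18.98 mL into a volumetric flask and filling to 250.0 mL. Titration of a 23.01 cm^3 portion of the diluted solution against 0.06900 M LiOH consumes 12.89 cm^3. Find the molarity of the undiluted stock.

n(LiOH) = 0.06900 x 0.01289 = 0.0008894 mol.
n(HBr) in the aliquot = 0.0008894 mol.
[diluted HBr] = 0.0008894 / 0.02301 = 0.03865 M.
Dilution factor = 250.0/18.98 = 13.17, so [stock] = 0.03865 x 13.17 = 0.509 M.

0.509 M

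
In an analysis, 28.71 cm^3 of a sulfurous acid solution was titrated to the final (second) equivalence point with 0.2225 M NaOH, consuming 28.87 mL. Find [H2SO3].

0.112 M

n(NaOH) = 0.2225 x 0.02887 = 0.006424 mol.
At the final (second) equivalence point, 2 mol OH^- react per mol H2SO3, so n(H2SO3) = 0.006424 / 2 = 0.003212 mol.
[H2SO3] = 0.003212 / 0.02871 L = 0.112 M.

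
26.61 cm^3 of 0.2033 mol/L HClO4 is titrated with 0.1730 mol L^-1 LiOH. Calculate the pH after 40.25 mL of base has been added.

n(acid) = 0.2033 x 0.02661 = 0.005410 mol; n(LiOH) added = 0.1730 x 0.04025 = 0.006963 mol.
Base is in excess by 0.006963 - 0.005410 = 0.001553 mol in a total volume of 0.06686 L.
[OH^-] = 0.001553/0.06686 = 0.02323 M, so pOH = 1.63 and pH = 14.00 - 1.63 = 12.37.

12.37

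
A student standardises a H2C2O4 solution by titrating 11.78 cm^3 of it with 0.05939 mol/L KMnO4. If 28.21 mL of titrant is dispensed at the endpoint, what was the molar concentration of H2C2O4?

n(KMnO4) = 0.05939 x 0.02821 = 0.001675 mol.
From the balanced equation, 2 mol KMnO4 reacts with 5 mol H2C2O4, so n(H2C2O4) = 0.001675 x 5/2 = 0.004188 mol.
[H2C2O4] = 0.004188 / 0.01178 L = 0.356 M.

0.356 M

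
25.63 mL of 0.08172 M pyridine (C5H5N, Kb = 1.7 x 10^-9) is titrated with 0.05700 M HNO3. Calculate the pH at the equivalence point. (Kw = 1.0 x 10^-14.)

n(C5H5N) = 0.08172 x 0.02563 = 0.002094 mol; V(HNO3) at equivalence = 0.002094/0.05700 = 0.03675 L.
At equivalence the base is fully converted to C5H5NH+; total volume = 0.06238 L, so [C5H5NH+] = 0.002094/0.06238 = 0.03358 M.
Ka(C5H5NH+) = Kw/Kb = 1.0e-14 / 1.7 x 10^-9 = 5.88e-6.
[H^+] = sqrt(Ka x [C5H5NH+]) = sqrt(5.88e-6 x 0.03358) = 0.000444 M.
pH = -log(0.000444) = 3.35.

3.35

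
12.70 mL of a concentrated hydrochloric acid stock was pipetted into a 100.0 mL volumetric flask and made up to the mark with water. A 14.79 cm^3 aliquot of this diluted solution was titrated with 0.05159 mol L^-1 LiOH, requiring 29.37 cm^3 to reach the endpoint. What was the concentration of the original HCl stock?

n(LiOH) = 0.05159 x 0.02937 = 0.001515 mol.
n(HCl) in the aliquot = 0.001515 mol.
[diluted HCl] = 0.001515 / 0.01479 = 0.1024 M.
Dilution factor = 100.0/12.70 = 7.874, so [stock] = 0.1024 x 7.874 = 0.807 M.

0.807 M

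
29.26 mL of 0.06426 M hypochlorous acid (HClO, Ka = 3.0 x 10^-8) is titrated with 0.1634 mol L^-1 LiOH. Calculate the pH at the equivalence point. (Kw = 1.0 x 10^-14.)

n(HClO) = 0.06426 x 0.02926 = 0.001880 mol; V(LiOH) at equivalence = 0.001880/0.1634 = 0.01151 L.
At equivalence all the acid is converted to ClO-; total volume = 0.02926 + 0.01151 = 0.04077 L, so [ClO-] = 0.001880/0.04077 = 0.04612 M.
Kb = Kw/Ka = 1.0e-14 / 3.0 x 10^-8 = 3.33e-7.
[OH^-] = sqrt(Kb x [ClO-]) = sqrt(3.33e-7 x 0.04612) = 0.000124 M.
pOH = 3.91, so pH = 14.00 - 3.91 = 10.09.

10.09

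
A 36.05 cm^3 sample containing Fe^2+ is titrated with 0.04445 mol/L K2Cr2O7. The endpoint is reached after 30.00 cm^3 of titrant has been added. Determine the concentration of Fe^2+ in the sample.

0.222 M

n(K2Cr2O7) = 0.04445 x 0.03000 = 0.001334 mol.
From the balanced equation, 1 mol K2Cr2O7 reacts with 6 mol Fe^2+, so n(Fe^2+) = 0.001334 x 6/1 = 0.008001 mol.
[Fe^2+] = 0.008001 / 0.03605 L = 0.222 M.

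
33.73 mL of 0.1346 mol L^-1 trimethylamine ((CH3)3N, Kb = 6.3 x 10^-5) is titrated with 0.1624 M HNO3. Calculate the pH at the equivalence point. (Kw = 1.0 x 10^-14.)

n((CH3)3N) = 0.1346 x 0.03373 = 0.004540 mol; V(HNO3) at equivalence = 0.004540/0.1624 = 0.02796 L.
At equivalence the base is fully converted to (CH3)3NH+; total volume = 0.06169 L, so [(CH3)3NH+] = 0.004540/0.06169 = 0.07360 M.
Ka((CH3)3NH+) = Kw/Kb = 1.0e-14 / 6.3 x 10^-5 = 1.59e-10.
[H^+] = sqrt(Ka x [(CH3)3NH+]) = sqrt(1.59e-10 x 0.07360) = 3.42e-6 M.
pH = -log(3.42e-6) = 5.47.

5.47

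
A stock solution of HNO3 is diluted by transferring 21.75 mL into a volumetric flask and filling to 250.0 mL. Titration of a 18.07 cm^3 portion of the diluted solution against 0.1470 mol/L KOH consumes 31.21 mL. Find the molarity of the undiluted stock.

2.92 M

n(KOH) = 0.1470 x 0.03121 = 0.004588 mol.
n(HNO3) in the aliquot = 0.004588 mol.
[diluted HNO3] = 0.004588 / 0.01807 = 0.2539 M.
Dilution factor = 250.0/21.75 = 11.49, so [stock] = 0.2539 x 11.49 = 2.92 M.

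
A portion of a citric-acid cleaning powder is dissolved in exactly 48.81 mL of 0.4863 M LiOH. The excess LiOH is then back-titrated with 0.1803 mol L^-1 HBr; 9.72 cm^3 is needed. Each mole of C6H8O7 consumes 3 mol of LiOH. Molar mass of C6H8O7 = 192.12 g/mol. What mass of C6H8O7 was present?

Total n(LiOH) added = 0.4863 x 0.04881 = 0.02374 mol.
n(HBr) used = 0.1803 x 0.009720 = 0.001753 mol, which equals the excess n(LiOH).
So n(LiOH) consumed by the sample = 0.02374 - 0.001753 = 0.02198 mol.
n(C6H8O7) = 0.02198 / 3 = 0.007328 mol.
mass = 0.007328 mol x 192.12 g/mol = 1.41 g.

1.41 g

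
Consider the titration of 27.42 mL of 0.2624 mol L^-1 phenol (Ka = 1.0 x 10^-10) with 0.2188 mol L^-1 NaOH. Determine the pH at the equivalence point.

n(C6H5OH) = 0.2624 x 0.02742 = 0.007195 mol; V(NaOH) at equivalence = 0.007195/0.2188 = 0.03288 L.
At equivalence all the acid is converted to C6H5O-; total volume = 0.02742 + 0.03288 = 0.06030 L, so [C6H5O-] = 0.007195/0.06030 = 0.1193 M.
Kb = Kw/Ka = 1.0e-14 / 1.0 x 10^-10 = 0.000100.
[OH^-] = sqrt(Kb x [C6H5O-]) = sqrt(0.000100 x 0.1193) = 0.00345 M.
pOH = 2.46, so pH = 14.00 - 2.46 = 11.54.

11.54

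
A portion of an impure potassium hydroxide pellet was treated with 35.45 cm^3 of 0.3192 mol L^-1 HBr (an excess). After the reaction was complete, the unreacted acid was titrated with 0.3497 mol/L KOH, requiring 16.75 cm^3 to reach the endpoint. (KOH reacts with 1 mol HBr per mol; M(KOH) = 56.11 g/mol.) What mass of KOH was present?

0.306 g

Total n(HBr) added = 0.3192 x 0.03545 = 0.01132 mol.
n(KOH) used = 0.3497 x 0.01675 = 0.005857 mol, which equals the excess n(HBr).
So n(HBr) consumed by the sample = 0.01132 - 0.005857 = 0.005458 mol.
n(KOH) = 0.005458 / 1 = 0.005458 mol.
mass = 0.005458 mol x 56.11 g/mol = 0.306 g.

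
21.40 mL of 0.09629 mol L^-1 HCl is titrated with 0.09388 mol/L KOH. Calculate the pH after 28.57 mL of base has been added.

12.09

n(acid) = 0.09629 x 0.02140 = 0.002061 mol; n(KOH) added = 0.09388 x 0.02857 = 0.002682 mol.
Base is in excess by 0.002682 - 0.002061 = 0.0006215 mol in a total volume of 0.04997 L.
[OH^-] = 0.0006215/0.04997 = 0.01244 M, so pOH = 1.91 and pH = 14.00 - 1.91 = 12.09.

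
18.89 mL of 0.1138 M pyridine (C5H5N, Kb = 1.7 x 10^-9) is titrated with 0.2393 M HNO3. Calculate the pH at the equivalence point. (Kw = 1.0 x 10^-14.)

n(C5H5N) = 0.1138 x 0.01889 = 0.002150 mol; V(HNO3) at equivalence = 0.002150/0.2393 = 0.008983 L.
At equivalence the base is fully converted to C5H5NH+; total volume = 0.02787 L, so [C5H5NH+] = 0.002150/0.02787 = 0.07712 M.
Ka(C5H5NH+) = Kw/Kb = 1.0e-14 / 1.7 x 10^-9 = 5.88e-6.
[H^+] = sqrt(Ka x [C5H5NH+]) = sqrt(5.88e-6 x 0.07712) = 0.000674 M.
pH = -log(0.000674) = 3.17.

3.17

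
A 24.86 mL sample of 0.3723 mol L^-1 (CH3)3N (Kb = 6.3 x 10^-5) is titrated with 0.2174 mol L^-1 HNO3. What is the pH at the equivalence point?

n((CH3)3N) = 0.3723 x 0.02486 = 0.009255 mol; V(HNO3) at equivalence = 0.009255/0.2174 = 0.04257 L.
At equivalence the base is fully converted to (CH3)3NH+; total volume = 0.06743 L, so [(CH3)3NH+] = 0.009255/0.06743 = 0.1373 M.
Ka((CH3)3NH+) = Kw/Kb = 1.0e-14 / 6.3 x 10^-5 = 1.59e-10.
[H^+] = sqrt(Ka x [(CH3)3NH+]) = sqrt(1.59e-10 x 0.1373) = 4.67e-6 M.
pH = -log(4.67e-6) = 5.33.

5.33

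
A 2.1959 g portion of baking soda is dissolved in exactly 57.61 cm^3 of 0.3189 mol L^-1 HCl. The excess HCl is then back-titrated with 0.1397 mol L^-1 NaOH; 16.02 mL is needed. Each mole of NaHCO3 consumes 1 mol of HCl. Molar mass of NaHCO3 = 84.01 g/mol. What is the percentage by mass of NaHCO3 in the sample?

Total n(HCl) added = 0.3189 x 0.05761 = 0.01837 mol.
n(NaOH) used = 0.1397 x 0.01602 = 0.002238 mol, which equals the excess n(HCl).
So n(HCl) consumed by the sample = 0.01837 - 0.002238 = 0.01613 mol.
n(NaHCO3) = 0.01613 / 1 = 0.01613 mol.
mass NaHCO3 = 0.01613 x 84.01 = 1.355 g, so %NaHCO3 = 1.355/2.1959 x 100 = 61.7%.

61.7%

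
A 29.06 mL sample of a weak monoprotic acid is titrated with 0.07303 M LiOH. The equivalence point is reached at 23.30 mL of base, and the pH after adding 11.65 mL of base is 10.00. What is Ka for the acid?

1.0 x 10^-10

11.65 mL is half of the equivalence volume, so this is the half-equivalence point where [HA] = [A^-].
At half-equivalence pH = pKa, so pKa = 10.00.
Ka = 10^(-10.00) = 1.0 x 10^-10.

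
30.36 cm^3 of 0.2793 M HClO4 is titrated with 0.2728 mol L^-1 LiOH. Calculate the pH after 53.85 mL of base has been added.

12.87

n(acid) = 0.2793 x 0.03036 = 0.008480 mol; n(LiOH) added = 0.2728 x 0.05385 = 0.01469 mol.
Base is in excess by 0.01469 - 0.008480 = 0.006211 mol in a total volume of 0.08421 L.
[OH^-] = 0.006211/0.08421 = 0.07375 M, so pOH = 1.13 and pH = 14.00 - 1.13 = 12.87.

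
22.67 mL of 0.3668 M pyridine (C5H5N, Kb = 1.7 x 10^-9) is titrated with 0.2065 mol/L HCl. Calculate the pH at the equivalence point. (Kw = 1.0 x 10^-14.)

3.05

n(C5H5N) = 0.3668 x 0.02267 = 0.008315 mol; V(HCl) at equivalence = 0.008315/0.2065 = 0.04027 L.
At equivalence the base is fully converted to C5H5NH+; total volume = 0.06294 L, so [C5H5NH+] = 0.008315/0.06294 = 0.1321 M.
Ka(C5H5NH+) = Kw/Kb = 1.0e-14 / 1.7 x 10^-9 = 5.88e-6.
[H^+] = sqrt(Ka x [C5H5NH+]) = sqrt(5.88e-6 x 0.1321) = 0.000882 M.
pH = -log(0.000882) = 3.05.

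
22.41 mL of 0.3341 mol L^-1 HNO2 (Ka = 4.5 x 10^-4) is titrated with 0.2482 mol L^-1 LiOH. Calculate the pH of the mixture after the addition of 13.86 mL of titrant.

3.28

Initial n(HNO2) = 0.3341 x 0.02241 = 0.007487 mol.
n(LiOH) added = 0.2482 x 0.01386 = 0.003440 mol, converting that many moles of HNO2 to NO2-.
Remaining n(HNO2) = 0.004047 mol; n(NO2-) = 0.003440 mol.
By Henderson-Hasselbalch, pH = pKa + log([A^-]/[HA]) = 3.35 + log(0.003440/0.004047) = 3.35 + (-0.07) = 3.28.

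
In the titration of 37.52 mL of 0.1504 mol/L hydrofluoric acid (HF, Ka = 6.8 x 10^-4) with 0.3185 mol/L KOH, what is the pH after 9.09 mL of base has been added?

3.19

Initial n(HF) = 0.1504 x 0.03752 = 0.005643 mol.
n(KOH) added = 0.3185 x 0.009090 = 0.002895 mol, converting that many moles of HF to F-.
Remaining n(HF) = 0.002748 mol; n(F-) = 0.002895 mol.
By Henderson-Hasselbalch, pH = pKa + log([A^-]/[HA]) = 3.17 + log(0.002895/0.002748) = 3.17 + (+0.02) = 3.19.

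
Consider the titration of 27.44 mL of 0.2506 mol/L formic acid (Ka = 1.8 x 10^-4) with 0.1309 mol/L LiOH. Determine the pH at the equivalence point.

n(HCOOH) = 0.2506 x 0.02744 = 0.006876 mol; V(LiOH) at equivalence = 0.006876/0.1309 = 0.05253 L.
At equivalence all the acid is converted to HCOO-; total volume = 0.02744 + 0.05253 = 0.07997 L, so [HCOO-] = 0.006876/0.07997 = 0.08599 M.
Kb = Kw/Ka = 1.0e-14 / 1.8 x 10^-4 = 5.56e-11.
[OH^-] = sqrt(Kb x [HCOO-]) = sqrt(5.56e-11 x 0.08599) = 2.19e-6 M.
pOH = 5.66, so pH = 14.00 - 5.66 = 8.34.

8.34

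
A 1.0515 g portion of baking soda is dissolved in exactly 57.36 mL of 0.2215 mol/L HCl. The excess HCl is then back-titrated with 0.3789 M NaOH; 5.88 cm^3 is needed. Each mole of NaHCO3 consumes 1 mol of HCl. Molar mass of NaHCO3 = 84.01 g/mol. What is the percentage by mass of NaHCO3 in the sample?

83.7%

Total n(HCl) added = 0.2215 x 0.05736 = 0.01271 mol.
n(NaOH) used = 0.3789 x 0.005880 = 0.002228 mol, which equals the excess n(HCl).
So n(HCl) consumed by the sample = 0.01271 - 0.002228 = 0.01048 mol.
n(NaHCO3) = 0.01048 / 1 = 0.01048 mol.
mass NaHCO3 = 0.01048 x 84.01 = 0.8802 g, so %NaHCO3 = 0.8802/1.0515 x 100 = 83.7%.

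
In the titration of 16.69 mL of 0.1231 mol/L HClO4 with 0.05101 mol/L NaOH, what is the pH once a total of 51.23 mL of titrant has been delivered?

11.92

n(acid) = 0.1231 x 0.01669 = 0.002055 mol; n(NaOH) added = 0.05101 x 0.05123 = 0.002613 mol.
Base is in excess by 0.002613 - 0.002055 = 0.0005587 mol in a total volume of 0.06792 L.
[OH^-] = 0.0005587/0.06792 = 0.008226 M, so pOH = 2.08 and pH = 14.00 - 2.08 = 11.92.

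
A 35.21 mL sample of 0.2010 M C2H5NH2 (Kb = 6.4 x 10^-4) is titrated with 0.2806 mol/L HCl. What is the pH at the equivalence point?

n(C2H5NH2) = 0.2010 x 0.03521 = 0.007077 mol; V(HCl) at equivalence = 0.007077/0.2806 = 0.02522 L.
At equivalence the base is fully converted to C2H5NH3+; total volume = 0.06043 L, so [C2H5NH3+] = 0.007077/0.06043 = 0.1171 M.
Ka(C2H5NH3+) = Kw/Kb = 1.0e-14 / 6.4 x 10^-4 = 1.56e-11.
[H^+] = sqrt(Ka x [C2H5NH3+]) = sqrt(1.56e-11 x 0.1171) = 1.35e-6 M.
pH = -log(1.35e-6) = 5.87.

5.87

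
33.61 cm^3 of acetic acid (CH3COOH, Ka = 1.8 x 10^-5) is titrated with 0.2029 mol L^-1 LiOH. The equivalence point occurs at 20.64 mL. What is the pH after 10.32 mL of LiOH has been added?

10.32 mL is exactly half the equivalence volume (20.64/2), i.e. the half-equivalence point.
There, n(HA) = n(A^-), so pH = pKa = -log(1.8 x 10^-5) = 4.74.

4.74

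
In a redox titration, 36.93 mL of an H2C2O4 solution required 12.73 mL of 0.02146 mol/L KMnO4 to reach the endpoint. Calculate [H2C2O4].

n(KMnO4) = 0.02146 x 0.01273 = 0.0002732 mol.
From the balanced equation, 2 mol KMnO4 reacts with 5 mol H2C2O4, so n(H2C2O4) = 0.0002732 x 5/2 = 0.0006830 mol.
[H2C2O4] = 0.0006830 / 0.03693 L = 0.0185 M.

0.0185 M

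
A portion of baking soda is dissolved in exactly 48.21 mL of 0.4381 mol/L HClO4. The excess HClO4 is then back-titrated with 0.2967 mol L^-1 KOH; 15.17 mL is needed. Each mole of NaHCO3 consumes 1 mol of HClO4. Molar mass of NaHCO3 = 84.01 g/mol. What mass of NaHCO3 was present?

Total n(HClO4) added = 0.4381 x 0.04821 = 0.02112 mol.
n(KOH) used = 0.2967 x 0.01517 = 0.004501 mol, which equals the excess n(HClO4).
So n(HClO4) consumed by the sample = 0.02112 - 0.004501 = 0.01662 mol.
n(NaHCO3) = 0.01662 / 1 = 0.01662 mol.
mass = 0.01662 mol x 84.01 g/mol = 1.40 g.

1.40 g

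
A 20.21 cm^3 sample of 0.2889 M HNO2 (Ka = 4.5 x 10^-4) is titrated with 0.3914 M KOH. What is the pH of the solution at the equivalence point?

n(HNO2) = 0.2889 x 0.02021 = 0.005839 mol; V(KOH) at equivalence = 0.005839/0.3914 = 0.01492 L.
At equivalence all the acid is converted to NO2-; total volume = 0.02021 + 0.01492 = 0.03513 L, so [NO2-] = 0.005839/0.03513 = 0.1662 M.
Kb = Kw/Ka = 1.0e-14 / 4.5 x 10^-4 = 2.22e-11.
[OH^-] = sqrt(Kb x [NO2-]) = sqrt(2.22e-11 x 0.1662) = 1.92e-6 M.
pOH = 5.72, so pH = 14.00 - 5.72 = 8.28.

8.28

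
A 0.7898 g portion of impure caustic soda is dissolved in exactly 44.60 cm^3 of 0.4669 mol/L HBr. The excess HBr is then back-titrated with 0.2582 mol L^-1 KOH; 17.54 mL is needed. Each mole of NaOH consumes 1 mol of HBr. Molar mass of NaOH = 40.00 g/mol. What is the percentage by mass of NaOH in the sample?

82.5%

Total n(HBr) added = 0.4669 x 0.04460 = 0.02082 mol.
n(KOH) used = 0.2582 x 0.01754 = 0.004529 mol, which equals the excess n(HBr).
So n(HBr) consumed by the sample = 0.02082 - 0.004529 = 0.01629 mol.
n(NaOH) = 0.01629 / 1 = 0.01629 mol.
mass NaOH = 0.01629 x 40.00 = 0.6518 g, so %NaOH = 0.6518/0.7898 x 100 = 82.5%.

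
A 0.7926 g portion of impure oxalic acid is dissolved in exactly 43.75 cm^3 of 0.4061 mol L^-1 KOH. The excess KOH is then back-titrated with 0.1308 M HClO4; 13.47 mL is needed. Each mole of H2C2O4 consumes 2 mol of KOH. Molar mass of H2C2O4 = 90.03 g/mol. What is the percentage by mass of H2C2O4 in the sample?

Total n(KOH) added = 0.4061 x 0.04375 = 0.01777 mol.
n(HClO4) used = 0.1308 x 0.01347 = 0.001762 mol, which equals the excess n(KOH).
So n(KOH) consumed by the sample = 0.01777 - 0.001762 = 0.01600 mol.
n(H2C2O4) = 0.01600 / 2 = 0.008002 mol.
mass H2C2O4 = 0.008002 x 90.03 = 0.7205 g, so %H2C2O4 = 0.7205/0.7926 x 100 = 90.9%.

90.9%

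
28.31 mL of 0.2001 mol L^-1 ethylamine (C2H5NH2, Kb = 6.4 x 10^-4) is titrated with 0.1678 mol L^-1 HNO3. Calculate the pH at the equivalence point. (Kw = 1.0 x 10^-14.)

5.92

n(C2H5NH2) = 0.2001 x 0.02831 = 0.005665 mol; V(HNO3) at equivalence = 0.005665/0.1678 = 0.03376 L.
At equivalence the base is fully converted to C2H5NH3+; total volume = 0.06207 L, so [C2H5NH3+] = 0.005665/0.06207 = 0.09127 M.
Ka(C2H5NH3+) = Kw/Kb = 1.0e-14 / 6.4 x 10^-4 = 1.56e-11.
[H^+] = sqrt(Ka x [C2H5NH3+]) = sqrt(1.56e-11 x 0.09127) = 1.19e-6 M.
pH = -log(1.19e-6) = 5.92.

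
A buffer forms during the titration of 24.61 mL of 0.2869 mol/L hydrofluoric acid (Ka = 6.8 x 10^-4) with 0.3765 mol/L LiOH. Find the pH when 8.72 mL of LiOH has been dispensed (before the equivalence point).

Initial n(HF) = 0.2869 x 0.02461 = 0.007061 mol.
n(LiOH) added = 0.3765 x 0.008720 = 0.003283 mol, converting that many moles of HF to F-.
Remaining n(HF) = 0.003778 mol; n(F-) = 0.003283 mol.
By Henderson-Hasselbalch, pH = pKa + log([A^-]/[HA]) = 3.17 + log(0.003283/0.003778) = 3.17 + (-0.06) = 3.11.

3.11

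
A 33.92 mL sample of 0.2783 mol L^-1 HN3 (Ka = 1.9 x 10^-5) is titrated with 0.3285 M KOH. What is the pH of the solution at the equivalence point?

n(HN3) = 0.2783 x 0.03392 = 0.009440 mol; V(KOH) at equivalence = 0.009440/0.3285 = 0.02874 L.
At equivalence all the acid is converted to N3-; total volume = 0.03392 + 0.02874 = 0.06266 L, so [N3-] = 0.009440/0.06266 = 0.1507 M.
Kb = Kw/Ka = 1.0e-14 / 1.9 x 10^-5 = 5.26e-10.
[OH^-] = sqrt(Kb x [N3-]) = sqrt(5.26e-10 x 0.1507) = 8.90e-6 M.
pOH = 5.05, so pH = 14.00 - 5.05 = 8.95.

8.95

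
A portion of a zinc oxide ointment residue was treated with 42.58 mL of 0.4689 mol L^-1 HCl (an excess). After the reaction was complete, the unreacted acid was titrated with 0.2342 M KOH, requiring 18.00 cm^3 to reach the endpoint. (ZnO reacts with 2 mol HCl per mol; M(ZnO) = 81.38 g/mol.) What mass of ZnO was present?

0.641 g

Total n(HCl) added = 0.4689 x 0.04258 = 0.01997 mol.
n(KOH) used = 0.2342 x 0.01800 = 0.004216 mol, which equals the excess n(HCl).
So n(HCl) consumed by the sample = 0.01997 - 0.004216 = 0.01575 mol.
n(ZnO) = 0.01575 / 2 = 0.007875 mol.
mass = 0.007875 mol x 81.38 g/mol = 0.641 g.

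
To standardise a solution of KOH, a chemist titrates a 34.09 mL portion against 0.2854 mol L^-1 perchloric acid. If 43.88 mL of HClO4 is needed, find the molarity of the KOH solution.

0.367 M

n(HClO4) delivered = 0.2854 x 0.04388 = 0.01252 mol.
For a 1:1 reaction, n(KOH) = 0.01252 mol.
[KOH] = 0.01252 mol / 0.03409 L = 0.367 M.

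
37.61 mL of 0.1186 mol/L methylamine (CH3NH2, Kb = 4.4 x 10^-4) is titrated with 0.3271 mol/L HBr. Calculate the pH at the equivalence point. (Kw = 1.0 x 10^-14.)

5.85

n(CH3NH2) = 0.1186 x 0.03761 = 0.004461 mol; V(HBr) at equivalence = 0.004461/0.3271 = 0.01364 L.
At equivalence the base is fully converted to CH3NH3+; total volume = 0.05125 L, so [CH3NH3+] = 0.004461/0.05125 = 0.08704 M.
Ka(CH3NH3+) = Kw/Kb = 1.0e-14 / 4.4 x 10^-4 = 2.27e-11.
[H^+] = sqrt(Ka x [CH3NH3+]) = sqrt(2.27e-11 x 0.08704) = 1.41e-6 M.
pH = -log(1.41e-6) = 5.85.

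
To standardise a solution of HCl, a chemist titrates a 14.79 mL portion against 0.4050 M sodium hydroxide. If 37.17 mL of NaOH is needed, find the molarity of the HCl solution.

n(NaOH) delivered = 0.4050 x 0.03717 = 0.01505 mol.
For a 1:1 reaction, n(HCl) = 0.01505 mol.
[HCl] = 0.01505 mol / 0.01479 L = 1.02 M.

1.02 M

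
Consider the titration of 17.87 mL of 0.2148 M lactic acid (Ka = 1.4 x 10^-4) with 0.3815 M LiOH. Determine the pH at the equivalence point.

n(HC3H5O3) = 0.2148 x 0.01787 = 0.003838 mol; V(LiOH) at equivalence = 0.003838/0.3815 = 0.01006 L.
At equivalence all the acid is converted to C3H5O3-; total volume = 0.01787 + 0.01006 = 0.02793 L, so [C3H5O3-] = 0.003838/0.02793 = 0.1374 M.
Kb = Kw/Ka = 1.0e-14 / 1.4 x 10^-4 = 7.14e-11.
[OH^-] = sqrt(Kb x [C3H5O3-]) = sqrt(7.14e-11 x 0.1374) = 3.13e-6 M.
pOH = 5.50, so pH = 14.00 - 5.50 = 8.50.

8.50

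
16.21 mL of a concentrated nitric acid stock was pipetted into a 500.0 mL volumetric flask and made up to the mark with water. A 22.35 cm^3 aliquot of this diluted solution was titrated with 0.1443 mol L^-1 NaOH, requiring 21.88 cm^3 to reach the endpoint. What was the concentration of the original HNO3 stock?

4.36 M

n(NaOH) = 0.1443 x 0.02188 = 0.003157 mol.
n(HNO3) in the aliquot = 0.003157 mol.
[diluted HNO3] = 0.003157 / 0.02235 = 0.1413 M.
Dilution factor = 500.0/16.21 = 30.85, so [stock] = 0.1413 x 30.85 = 4.36 M.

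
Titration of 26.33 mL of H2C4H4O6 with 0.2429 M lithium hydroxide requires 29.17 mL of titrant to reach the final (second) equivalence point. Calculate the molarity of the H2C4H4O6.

n(LiOH) = 0.2429 x 0.02917 = 0.007085 mol.
At the final (second) equivalence point, 2 mol OH^- react per mol H2C4H4O6, so n(H2C4H4O6) = 0.007085 / 2 = 0.003543 mol.
[H2C4H4O6] = 0.003543 / 0.02633 L = 0.135 M.

0.135 M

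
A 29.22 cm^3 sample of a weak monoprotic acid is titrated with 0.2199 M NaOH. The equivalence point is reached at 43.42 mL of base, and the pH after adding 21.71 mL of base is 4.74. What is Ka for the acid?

1.8 x 10^-5

21.71 mL is half of the equivalence volume, so this is the half-equivalence point where [HA] = [A^-].
At half-equivalence pH = pKa, so pKa = 4.74.
Ka = 10^(-4.74) = 1.8 x 10^-5.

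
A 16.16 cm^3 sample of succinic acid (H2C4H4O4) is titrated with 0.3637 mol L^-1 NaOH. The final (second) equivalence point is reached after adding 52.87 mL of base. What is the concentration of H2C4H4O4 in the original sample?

n(NaOH) = 0.3637 x 0.05287 = 0.01923 mol.
At the final (second) equivalence point, 2 mol OH^- react per mol H2C4H4O4, so n(H2C4H4O4) = 0.01923 / 2 = 0.009614 mol.
[H2C4H4O4] = 0.009614 / 0.01616 L = 0.595 M.

0.595 M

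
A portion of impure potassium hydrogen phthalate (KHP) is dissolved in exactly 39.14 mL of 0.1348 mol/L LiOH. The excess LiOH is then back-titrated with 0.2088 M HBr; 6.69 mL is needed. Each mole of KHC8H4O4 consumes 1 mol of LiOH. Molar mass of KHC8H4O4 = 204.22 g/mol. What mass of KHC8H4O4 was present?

0.792 g

Total n(LiOH) added = 0.1348 x 0.03914 = 0.005276 mol.
n(HBr) used = 0.2088 x 0.006690 = 0.001397 mol, which equals the excess n(LiOH).
So n(LiOH) consumed by the sample = 0.005276 - 0.001397 = 0.003879 mol.
n(KHC8H4O4) = 0.003879 / 1 = 0.003879 mol.
mass = 0.003879 mol x 204.22 g/mol = 0.792 g.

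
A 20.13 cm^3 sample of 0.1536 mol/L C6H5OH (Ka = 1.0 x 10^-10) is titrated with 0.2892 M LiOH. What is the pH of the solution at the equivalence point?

11.50

n(C6H5OH) = 0.1536 x 0.02013 = 0.003092 mol; V(LiOH) at equivalence = 0.003092/0.2892 = 0.01069 L.
At equivalence all the acid is converted to C6H5O-; total volume = 0.02013 + 0.01069 = 0.03082 L, so [C6H5O-] = 0.003092/0.03082 = 0.1003 M.
Kb = Kw/Ka = 1.0e-14 / 1.0 x 10^-10 = 0.000100.
[OH^-] = sqrt(Kb x [C6H5O-]) = sqrt(0.000100 x 0.1003) = 0.00317 M.
pOH = 2.50, so pH = 14.00 - 2.50 = 11.50.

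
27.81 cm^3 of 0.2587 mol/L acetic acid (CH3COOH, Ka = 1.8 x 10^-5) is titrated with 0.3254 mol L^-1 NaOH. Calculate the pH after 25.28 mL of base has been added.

12.29

n(acid) = 0.2587 x 0.02781 = 0.007194 mol; n(NaOH) added = 0.3254 x 0.02528 = 0.008226 mol.
Base is in excess by 0.008226 - 0.007194 = 0.001032 mol in a total volume of 0.05309 L.
[OH^-] = 0.001032/0.05309 = 0.01943 M, so pOH = 1.71 and pH = 14.00 - 1.71 = 12.29.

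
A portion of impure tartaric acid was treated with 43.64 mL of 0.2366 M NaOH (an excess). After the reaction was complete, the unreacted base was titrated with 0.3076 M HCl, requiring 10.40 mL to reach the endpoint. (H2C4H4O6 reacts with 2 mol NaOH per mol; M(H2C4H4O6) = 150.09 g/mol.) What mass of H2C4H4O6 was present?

0.535 g

Total n(NaOH) added = 0.2366 x 0.04364 = 0.01033 mol.
n(HCl) used = 0.3076 x 0.01040 = 0.003199 mol, which equals the excess n(NaOH).
So n(NaOH) consumed by the sample = 0.01033 - 0.003199 = 0.007126 mol.
n(H2C4H4O6) = 0.007126 / 2 = 0.003563 mol.
mass = 0.003563 mol x 150.09 g/mol = 0.535 g.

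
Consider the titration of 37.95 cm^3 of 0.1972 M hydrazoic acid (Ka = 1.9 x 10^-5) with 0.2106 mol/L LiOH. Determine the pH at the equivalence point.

n(HN3) = 0.1972 x 0.03795 = 0.007484 mol; V(LiOH) at equivalence = 0.007484/0.2106 = 0.03554 L.
At equivalence all the acid is converted to N3-; total volume = 0.03795 + 0.03554 = 0.07349 L, so [N3-] = 0.007484/0.07349 = 0.1018 M.
Kb = Kw/Ka = 1.0e-14 / 1.9 x 10^-5 = 5.26e-10.
[OH^-] = sqrt(Kb x [N3-]) = sqrt(5.26e-10 x 0.1018) = 7.32e-6 M.
pOH = 5.14, so pH = 14.00 - 5.14 = 8.86.

8.86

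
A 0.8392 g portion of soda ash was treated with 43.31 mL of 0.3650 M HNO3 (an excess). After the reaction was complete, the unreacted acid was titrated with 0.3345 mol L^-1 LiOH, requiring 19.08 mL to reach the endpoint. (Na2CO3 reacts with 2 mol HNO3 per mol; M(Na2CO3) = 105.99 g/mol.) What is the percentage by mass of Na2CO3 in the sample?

59.5%

Total n(HNO3) added = 0.3650 x 0.04331 = 0.01581 mol.
n(LiOH) used = 0.3345 x 0.01908 = 0.006382 mol, which equals the excess n(HNO3).
So n(HNO3) consumed by the sample = 0.01581 - 0.006382 = 0.009426 mol.
n(Na2CO3) = 0.009426 / 2 = 0.004713 mol.
mass Na2CO3 = 0.004713 x 105.99 = 0.4995 g, so %Na2CO3 = 0.4995/0.8392 x 100 = 59.5%.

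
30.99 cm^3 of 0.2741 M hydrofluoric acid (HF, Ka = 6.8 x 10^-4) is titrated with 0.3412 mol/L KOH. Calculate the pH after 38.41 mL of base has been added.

n(acid) = 0.2741 x 0.03099 = 0.008494 mol; n(KOH) added = 0.3412 x 0.03841 = 0.01311 mol.
Base is in excess by 0.01311 - 0.008494 = 0.004611 mol in a total volume of 0.06940 L.
[OH^-] = 0.004611/0.06940 = 0.06644 M, so pOH = 1.18 and pH = 14.00 - 1.18 = 12.82.

12.82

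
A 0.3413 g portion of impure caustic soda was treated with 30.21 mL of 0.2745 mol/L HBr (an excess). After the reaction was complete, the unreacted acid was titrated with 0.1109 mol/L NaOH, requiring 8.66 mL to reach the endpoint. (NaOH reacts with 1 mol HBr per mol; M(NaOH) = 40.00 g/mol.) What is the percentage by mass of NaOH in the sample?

Total n(HBr) added = 0.2745 x 0.03021 = 0.008293 mol.
n(NaOH) used = 0.1109 x 0.008660 = 0.0009604 mol, which equals the excess n(HBr).
So n(HBr) consumed by the sample = 0.008293 - 0.0009604 = 0.007332 mol.
n(NaOH) = 0.007332 / 1 = 0.007332 mol.
mass NaOH = 0.007332 x 40.00 = 0.2933 g, so %NaOH = 0.2933/0.3413 x 100 = 85.9%.

85.9%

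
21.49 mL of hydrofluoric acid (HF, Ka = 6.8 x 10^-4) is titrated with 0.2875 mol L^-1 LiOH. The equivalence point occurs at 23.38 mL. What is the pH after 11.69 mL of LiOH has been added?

3.17

11.69 mL is exactly half the equivalence volume (23.38/2), i.e. the half-equivalence point.
There, n(HA) = n(A^-), so pH = pKa = -log(6.8 x 10^-4) = 3.17.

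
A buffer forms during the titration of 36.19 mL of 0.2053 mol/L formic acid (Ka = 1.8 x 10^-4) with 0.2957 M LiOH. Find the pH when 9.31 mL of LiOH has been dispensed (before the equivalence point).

Initial n(HCOOH) = 0.2053 x 0.03619 = 0.007430 mol.
n(LiOH) added = 0.2957 x 0.009310 = 0.002753 mol, converting that many moles of HCOOH to HCOO-.
Remaining n(HCOOH) = 0.004677 mol; n(HCOO-) = 0.002753 mol.
By Henderson-Hasselbalch, pH = pKa + log([A^-]/[HA]) = 3.74 + log(0.002753/0.004677) = 3.74 + (-0.23) = 3.51.

3.51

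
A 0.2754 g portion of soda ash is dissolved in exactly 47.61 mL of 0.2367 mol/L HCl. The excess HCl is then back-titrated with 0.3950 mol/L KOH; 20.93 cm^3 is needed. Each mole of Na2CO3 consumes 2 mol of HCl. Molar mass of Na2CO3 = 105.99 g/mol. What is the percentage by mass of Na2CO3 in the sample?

57.8%

Total n(HCl) added = 0.2367 x 0.04761 = 0.01127 mol.
n(KOH) used = 0.3950 x 0.02093 = 0.008267 mol, which equals the excess n(HCl).
So n(HCl) consumed by the sample = 0.01127 - 0.008267 = 0.003002 mol.
n(Na2CO3) = 0.003002 / 2 = 0.001501 mol.
mass Na2CO3 = 0.001501 x 105.99 = 0.1591 g, so %Na2CO3 = 0.1591/0.2754 x 100 = 57.8%.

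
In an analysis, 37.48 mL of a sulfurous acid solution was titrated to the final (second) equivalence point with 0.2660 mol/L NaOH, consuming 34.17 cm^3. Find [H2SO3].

n(NaOH) = 0.2660 x 0.03417 = 0.009089 mol.
At the final (second) equivalence point, 2 mol OH^- react per mol H2SO3, so n(H2SO3) = 0.009089 / 2 = 0.004545 mol.
[H2SO3] = 0.004545 / 0.03748 L = 0.121 M.

0.121 M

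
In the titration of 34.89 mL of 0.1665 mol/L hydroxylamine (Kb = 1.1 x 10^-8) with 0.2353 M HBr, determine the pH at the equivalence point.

3.53

n(NH2OH) = 0.1665 x 0.03489 = 0.005809 mol; V(HBr) at equivalence = 0.005809/0.2353 = 0.02469 L.
At equivalence the base is fully converted to NH3OH+; total volume = 0.05958 L, so [NH3OH+] = 0.005809/0.05958 = 0.09750 M.
Ka(NH3OH+) = Kw/Kb = 1.0e-14 / 1.1 x 10^-8 = 9.09e-7.
[H^+] = sqrt(Ka x [NH3OH+]) = sqrt(9.09e-7 x 0.09750) = 0.000298 M.
pH = -log(0.000298) = 3.53.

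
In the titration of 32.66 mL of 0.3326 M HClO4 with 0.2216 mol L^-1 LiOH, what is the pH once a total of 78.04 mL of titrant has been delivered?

12.76

n(acid) = 0.3326 x 0.03266 = 0.01086 mol; n(LiOH) added = 0.2216 x 0.07804 = 0.01729 mol.
Base is in excess by 0.01729 - 0.01086 = 0.006431 mol in a total volume of 0.1107 L.
[OH^-] = 0.006431/0.1107 = 0.05809 M, so pOH = 1.24 and pH = 14.00 - 1.24 = 12.76.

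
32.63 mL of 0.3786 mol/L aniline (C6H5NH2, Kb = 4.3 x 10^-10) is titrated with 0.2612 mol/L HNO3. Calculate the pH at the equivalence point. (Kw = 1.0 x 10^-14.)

n(C6H5NH2) = 0.3786 x 0.03263 = 0.01235 mol; V(HNO3) at equivalence = 0.01235/0.2612 = 0.04730 L.
At equivalence the base is fully converted to C6H5NH3+; total volume = 0.07993 L, so [C6H5NH3+] = 0.01235/0.07993 = 0.1546 M.
Ka(C6H5NH3+) = Kw/Kb = 1.0e-14 / 4.3 x 10^-10 = 2.33e-5.
[H^+] = sqrt(Ka x [C6H5NH3+]) = sqrt(2.33e-5 x 0.1546) = 0.00190 M.
pH = -log(0.00190) = 2.72.

2.72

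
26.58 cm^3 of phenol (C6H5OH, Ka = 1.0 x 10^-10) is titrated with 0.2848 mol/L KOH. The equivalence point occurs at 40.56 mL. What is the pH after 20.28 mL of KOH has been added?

20.28 mL is exactly half the equivalence volume (40.56/2), i.e. the half-equivalence point.
There, n(HA) = n(A^-), so pH = pKa = -log(1.0 x 10^-10) = 10.00.

10.00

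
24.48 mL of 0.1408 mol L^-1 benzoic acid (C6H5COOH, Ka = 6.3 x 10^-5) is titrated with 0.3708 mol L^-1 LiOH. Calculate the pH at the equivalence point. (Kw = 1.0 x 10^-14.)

8.60

n(C6H5COOH) = 0.1408 x 0.02448 = 0.003447 mol; V(LiOH) at equivalence = 0.003447/0.3708 = 0.009296 L.
At equivalence all the acid is converted to C6H5COO-; total volume = 0.02448 + 0.009296 = 0.03378 L, so [C6H5COO-] = 0.003447/0.03378 = 0.1020 M.
Kb = Kw/Ka = 1.0e-14 / 6.3 x 10^-5 = 1.59e-10.
[OH^-] = sqrt(Kb x [C6H5COO-]) = sqrt(1.59e-10 x 0.1020) = 4.02e-6 M.
pOH = 5.40, so pH = 14.00 - 5.40 = 8.60.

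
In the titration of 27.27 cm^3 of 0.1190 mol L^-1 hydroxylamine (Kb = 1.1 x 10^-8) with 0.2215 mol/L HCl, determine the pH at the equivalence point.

3.58

n(NH2OH) = 0.1190 x 0.02727 = 0.003245 mol; V(HCl) at equivalence = 0.003245/0.2215 = 0.01465 L.
At equivalence the base is fully converted to NH3OH+; total volume = 0.04192 L, so [NH3OH+] = 0.003245/0.04192 = 0.07741 M.
Ka(NH3OH+) = Kw/Kb = 1.0e-14 / 1.1 x 10^-8 = 9.09e-7.
[H^+] = sqrt(Ka x [NH3OH+]) = sqrt(9.09e-7 x 0.07741) = 0.000265 M.
pH = -log(0.000265) = 3.58.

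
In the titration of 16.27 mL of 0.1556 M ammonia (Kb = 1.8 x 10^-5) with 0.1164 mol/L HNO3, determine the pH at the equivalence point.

5.22

n(NH3) = 0.1556 x 0.01627 = 0.002532 mol; V(HNO3) at equivalence = 0.002532/0.1164 = 0.02175 L.
At equivalence the base is fully converted to NH4+; total volume = 0.03802 L, so [NH4+] = 0.002532/0.03802 = 0.06659 M.
Ka(NH4+) = Kw/Kb = 1.0e-14 / 1.8 x 10^-5 = 5.56e-10.
[H^+] = sqrt(Ka x [NH4+]) = sqrt(5.56e-10 x 0.06659) = 6.08e-6 M.
pH = -log(6.08e-6) = 5.22.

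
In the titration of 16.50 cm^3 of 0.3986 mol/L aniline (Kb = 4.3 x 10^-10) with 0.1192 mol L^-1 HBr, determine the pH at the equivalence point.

n(C6H5NH2) = 0.3986 x 0.01650 = 0.006577 mol; V(HBr) at equivalence = 0.006577/0.1192 = 0.05518 L.
At equivalence the base is fully converted to C6H5NH3+; total volume = 0.07168 L, so [C6H5NH3+] = 0.006577/0.07168 = 0.09176 M.
Ka(C6H5NH3+) = Kw/Kb = 1.0e-14 / 4.3 x 10^-10 = 2.33e-5.
[H^+] = sqrt(Ka x [C6H5NH3+]) = sqrt(2.33e-5 x 0.09176) = 0.00146 M.
pH = -log(0.00146) = 2.84.

2.84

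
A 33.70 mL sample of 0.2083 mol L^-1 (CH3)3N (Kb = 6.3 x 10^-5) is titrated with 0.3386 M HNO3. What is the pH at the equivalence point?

n((CH3)3N) = 0.2083 x 0.03370 = 0.007020 mol; V(HNO3) at equivalence = 0.007020/0.3386 = 0.02073 L.
At equivalence the base is fully converted to (CH3)3NH+; total volume = 0.05443 L, so [(CH3)3NH+] = 0.007020/0.05443 = 0.1290 M.
Ka((CH3)3NH+) = Kw/Kb = 1.0e-14 / 6.3 x 10^-5 = 1.59e-10.
[H^+] = sqrt(Ka x [(CH3)3NH+]) = sqrt(1.59e-10 x 0.1290) = 4.52e-6 M.
pH = -log(4.52e-6) = 5.34.

5.34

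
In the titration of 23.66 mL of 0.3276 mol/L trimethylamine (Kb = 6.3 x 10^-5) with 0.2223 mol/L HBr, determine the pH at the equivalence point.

5.34

n((CH3)3N) = 0.3276 x 0.02366 = 0.007751 mol; V(HBr) at equivalence = 0.007751/0.2223 = 0.03487 L.
At equivalence the base is fully converted to (CH3)3NH+; total volume = 0.05853 L, so [(CH3)3NH+] = 0.007751/0.05853 = 0.1324 M.
Ka((CH3)3NH+) = Kw/Kb = 1.0e-14 / 6.3 x 10^-5 = 1.59e-10.
[H^+] = sqrt(Ka x [(CH3)3NH+]) = sqrt(1.59e-10 x 0.1324) = 4.58e-6 M.
pH = -log(4.58e-6) = 5.34.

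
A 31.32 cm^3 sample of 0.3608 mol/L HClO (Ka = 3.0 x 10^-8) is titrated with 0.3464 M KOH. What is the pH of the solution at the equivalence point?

n(HClO) = 0.3608 x 0.03132 = 0.01130 mol; V(KOH) at equivalence = 0.01130/0.3464 = 0.03262 L.
At equivalence all the acid is converted to ClO-; total volume = 0.03132 + 0.03262 = 0.06394 L, so [ClO-] = 0.01130/0.06394 = 0.1767 M.
Kb = Kw/Ka = 1.0e-14 / 3.0 x 10^-8 = 3.33e-7.
[OH^-] = sqrt(Kb x [ClO-]) = sqrt(3.33e-7 x 0.1767) = 0.000243 M.
pOH = 3.61, so pH = 14.00 - 3.61 = 10.39.

10.39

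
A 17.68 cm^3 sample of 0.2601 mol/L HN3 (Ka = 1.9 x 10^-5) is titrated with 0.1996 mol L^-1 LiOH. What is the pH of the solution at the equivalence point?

n(HN3) = 0.2601 x 0.01768 = 0.004599 mol; V(LiOH) at equivalence = 0.004599/0.1996 = 0.02304 L.
At equivalence all the acid is converted to N3-; total volume = 0.01768 + 0.02304 = 0.04072 L, so [N3-] = 0.004599/0.04072 = 0.1129 M.
Kb = Kw/Ka = 1.0e-14 / 1.9 x 10^-5 = 5.26e-10.
[OH^-] = sqrt(Kb x [N3-]) = sqrt(5.26e-10 x 0.1129) = 7.71e-6 M.
pOH = 5.11, so pH = 14.00 - 5.11 = 8.89.

8.89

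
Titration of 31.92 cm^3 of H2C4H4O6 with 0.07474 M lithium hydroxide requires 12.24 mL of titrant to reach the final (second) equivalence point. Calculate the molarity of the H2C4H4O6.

0.0143 M

n(LiOH) = 0.07474 x 0.01224 = 0.0009148 mol.
At the final (second) equivalence point, 2 mol OH^- react per mol H2C4H4O6, so n(H2C4H4O6) = 0.0009148 / 2 = 0.0004574 mol.
[H2C4H4O6] = 0.0004574 / 0.03192 L = 0.0143 M.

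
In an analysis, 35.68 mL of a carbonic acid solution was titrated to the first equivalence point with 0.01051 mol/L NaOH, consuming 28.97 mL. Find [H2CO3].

n(NaOH) = 0.01051 x 0.02897 = 0.0003045 mol.
At the first equivalence point, 1 mol OH^- react per mol H2CO3, so n(H2CO3) = 0.0003045 / 1 = 0.0003045 mol.
[H2CO3] = 0.0003045 / 0.03568 L = 0.00853 M.

0.00853 M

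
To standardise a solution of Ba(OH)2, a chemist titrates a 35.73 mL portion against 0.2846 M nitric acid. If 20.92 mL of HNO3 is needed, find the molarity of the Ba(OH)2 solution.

0.0833 M

n(HNO3) delivered = 0.2846 x 0.02092 = 0.005954 mol.
The reaction is 1 Ba(OH)2 + 2 HNO3, so n(Ba(OH)2) = 0.005954 x 1/2 = 0.002977 mol.
[Ba(OH)2] = 0.002977 mol / 0.03573 L = 0.0833 M.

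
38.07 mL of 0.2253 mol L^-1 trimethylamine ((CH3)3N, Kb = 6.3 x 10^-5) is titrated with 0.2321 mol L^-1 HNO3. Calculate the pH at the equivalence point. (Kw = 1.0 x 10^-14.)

n((CH3)3N) = 0.2253 x 0.03807 = 0.008577 mol; V(HNO3) at equivalence = 0.008577/0.2321 = 0.03695 L.
At equivalence the base is fully converted to (CH3)3NH+; total volume = 0.07502 L, so [(CH3)3NH+] = 0.008577/0.07502 = 0.1143 M.
Ka((CH3)3NH+) = Kw/Kb = 1.0e-14 / 6.3 x 10^-5 = 1.59e-10.
[H^+] = sqrt(Ka x [(CH3)3NH+]) = sqrt(1.59e-10 x 0.1143) = 4.26e-6 M.
pH = -log(4.26e-6) = 5.37.

5.37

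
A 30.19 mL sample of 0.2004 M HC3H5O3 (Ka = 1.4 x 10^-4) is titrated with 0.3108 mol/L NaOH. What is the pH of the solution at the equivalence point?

n(HC3H5O3) = 0.2004 x 0.03019 = 0.006050 mol; V(NaOH) at equivalence = 0.006050/0.3108 = 0.01947 L.
At equivalence all the acid is converted to C3H5O3-; total volume = 0.03019 + 0.01947 = 0.04966 L, so [C3H5O3-] = 0.006050/0.04966 = 0.1218 M.
Kb = Kw/Ka = 1.0e-14 / 1.4 x 10^-4 = 7.14e-11.
[OH^-] = sqrt(Kb x [C3H5O3-]) = sqrt(7.14e-11 x 0.1218) = 2.95e-6 M.
pOH = 5.53, so pH = 14.00 - 5.53 = 8.47.

8.47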